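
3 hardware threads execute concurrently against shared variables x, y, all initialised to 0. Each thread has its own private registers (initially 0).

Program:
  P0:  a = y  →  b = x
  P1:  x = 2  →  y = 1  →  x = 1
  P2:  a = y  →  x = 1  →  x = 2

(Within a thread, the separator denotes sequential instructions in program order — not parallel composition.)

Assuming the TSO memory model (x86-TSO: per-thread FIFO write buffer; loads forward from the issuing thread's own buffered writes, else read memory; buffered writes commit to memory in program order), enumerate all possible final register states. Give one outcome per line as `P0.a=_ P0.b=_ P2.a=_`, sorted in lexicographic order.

outcome vector order: (P0.a,P0.b,P2.a)
|TSO outcomes| = 10

P0.a=0 P0.b=0 P2.a=0
P0.a=0 P0.b=0 P2.a=1
P0.a=0 P0.b=1 P2.a=0
P0.a=0 P0.b=1 P2.a=1
P0.a=0 P0.b=2 P2.a=0
P0.a=0 P0.b=2 P2.a=1
P0.a=1 P0.b=1 P2.a=0
P0.a=1 P0.b=1 P2.a=1
P0.a=1 P0.b=2 P2.a=0
P0.a=1 P0.b=2 P2.a=1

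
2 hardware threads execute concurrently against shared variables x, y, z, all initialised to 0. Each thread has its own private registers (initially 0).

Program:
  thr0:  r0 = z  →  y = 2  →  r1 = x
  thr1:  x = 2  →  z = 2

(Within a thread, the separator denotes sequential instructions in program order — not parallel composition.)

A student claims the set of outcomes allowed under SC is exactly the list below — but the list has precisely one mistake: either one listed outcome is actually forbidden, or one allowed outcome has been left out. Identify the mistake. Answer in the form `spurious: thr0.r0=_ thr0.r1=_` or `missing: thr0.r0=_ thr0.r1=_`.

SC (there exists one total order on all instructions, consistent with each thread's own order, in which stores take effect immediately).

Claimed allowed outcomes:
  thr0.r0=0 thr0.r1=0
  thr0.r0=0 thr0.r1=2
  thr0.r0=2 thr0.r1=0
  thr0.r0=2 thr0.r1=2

outcome vector order: (thr0.r0,thr0.r1)
[SC] allowed = {00; 02; 22}
claimed∖SC = {20}

spurious: thr0.r0=2 thr0.r1=0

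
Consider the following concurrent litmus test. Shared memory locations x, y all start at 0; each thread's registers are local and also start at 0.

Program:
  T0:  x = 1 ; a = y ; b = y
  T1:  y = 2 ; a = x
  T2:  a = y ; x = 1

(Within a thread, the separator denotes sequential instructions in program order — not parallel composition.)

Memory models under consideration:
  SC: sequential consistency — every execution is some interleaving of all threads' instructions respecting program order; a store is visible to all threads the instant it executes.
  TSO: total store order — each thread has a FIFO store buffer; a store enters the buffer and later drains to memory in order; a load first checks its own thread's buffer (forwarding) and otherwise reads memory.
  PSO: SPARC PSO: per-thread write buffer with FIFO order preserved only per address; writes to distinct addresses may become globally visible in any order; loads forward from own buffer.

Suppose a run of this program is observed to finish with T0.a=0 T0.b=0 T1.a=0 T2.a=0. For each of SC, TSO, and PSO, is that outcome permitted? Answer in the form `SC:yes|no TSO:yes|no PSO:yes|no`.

outcome vector order: (T0.a,T0.b,T1.a,T2.a)
[SC] allowed = {0/0/1/0 0/0/1/2 0/2/1/0 0/2/1/2 2/2/0/0 2/2/0/2 2/2/1/0 2/2/1/2}
[TSO] allowed = {0/0/0/0 0/0/0/2 0/0/1/0 0/0/1/2 0/2/0/0 0/2/0/2 0/2/1/0 0/2/1/2 2/2/0/0 2/2/0/2 2/2/1/0 2/2/1/2}
[PSO] allowed = {0/0/0/0 0/0/0/2 0/0/1/0 0/0/1/2 0/2/0/0 0/2/0/2 0/2/1/0 0/2/1/2 2/2/0/0 2/2/0/2 2/2/1/0 2/2/1/2}
target 0/0/0/0 ∈ {TSO,PSO}

SC:no TSO:yes PSO:yes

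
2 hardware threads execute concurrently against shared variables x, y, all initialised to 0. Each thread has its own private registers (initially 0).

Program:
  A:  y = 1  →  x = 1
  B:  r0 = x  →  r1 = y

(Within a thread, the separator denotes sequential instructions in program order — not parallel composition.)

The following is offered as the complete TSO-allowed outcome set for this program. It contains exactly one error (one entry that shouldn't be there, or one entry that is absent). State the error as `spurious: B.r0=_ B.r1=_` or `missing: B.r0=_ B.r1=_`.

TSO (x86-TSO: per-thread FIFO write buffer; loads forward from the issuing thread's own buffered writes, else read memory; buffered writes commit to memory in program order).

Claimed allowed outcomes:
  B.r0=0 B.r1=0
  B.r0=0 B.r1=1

outcome vector order: (B.r0,B.r1)
[TSO] allowed = {00, 01, 11}
TSO∖claimed = {11}

missing: B.r0=1 B.r1=1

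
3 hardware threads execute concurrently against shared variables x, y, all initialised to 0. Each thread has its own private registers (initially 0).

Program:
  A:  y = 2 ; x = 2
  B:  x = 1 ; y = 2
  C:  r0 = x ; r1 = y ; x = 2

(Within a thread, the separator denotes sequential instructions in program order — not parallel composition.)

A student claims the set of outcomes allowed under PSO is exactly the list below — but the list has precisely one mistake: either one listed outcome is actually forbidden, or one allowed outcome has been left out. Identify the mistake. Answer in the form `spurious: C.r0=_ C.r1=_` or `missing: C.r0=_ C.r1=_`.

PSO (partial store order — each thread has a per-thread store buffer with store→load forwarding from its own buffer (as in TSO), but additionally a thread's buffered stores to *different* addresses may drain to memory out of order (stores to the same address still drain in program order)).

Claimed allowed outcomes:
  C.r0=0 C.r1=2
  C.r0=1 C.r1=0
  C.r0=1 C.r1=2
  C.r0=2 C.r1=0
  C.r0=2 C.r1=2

outcome vector order: (C.r0,C.r1)
under PSO → 0/0, 0/2, 1/0, 1/2, 2/0, 2/2
PSO∖claimed = {0/0}

missing: C.r0=0 C.r1=0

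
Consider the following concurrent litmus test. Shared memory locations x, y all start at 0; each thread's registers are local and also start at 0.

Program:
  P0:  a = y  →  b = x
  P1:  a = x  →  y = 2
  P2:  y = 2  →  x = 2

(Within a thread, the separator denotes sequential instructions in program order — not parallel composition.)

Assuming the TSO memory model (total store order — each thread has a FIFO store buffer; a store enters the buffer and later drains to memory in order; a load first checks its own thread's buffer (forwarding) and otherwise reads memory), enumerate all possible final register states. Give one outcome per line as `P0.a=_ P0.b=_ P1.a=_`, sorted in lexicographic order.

P0.a=0 P0.b=0 P1.a=0
P0.a=0 P0.b=0 P1.a=2
P0.a=0 P0.b=2 P1.a=0
P0.a=0 P0.b=2 P1.a=2
P0.a=2 P0.b=0 P1.a=0
P0.a=2 P0.b=0 P1.a=2
P0.a=2 P0.b=2 P1.a=0
P0.a=2 P0.b=2 P1.a=2

outcome vector order: (P0.a,P0.b,P1.a)
|TSO outcomes| = 8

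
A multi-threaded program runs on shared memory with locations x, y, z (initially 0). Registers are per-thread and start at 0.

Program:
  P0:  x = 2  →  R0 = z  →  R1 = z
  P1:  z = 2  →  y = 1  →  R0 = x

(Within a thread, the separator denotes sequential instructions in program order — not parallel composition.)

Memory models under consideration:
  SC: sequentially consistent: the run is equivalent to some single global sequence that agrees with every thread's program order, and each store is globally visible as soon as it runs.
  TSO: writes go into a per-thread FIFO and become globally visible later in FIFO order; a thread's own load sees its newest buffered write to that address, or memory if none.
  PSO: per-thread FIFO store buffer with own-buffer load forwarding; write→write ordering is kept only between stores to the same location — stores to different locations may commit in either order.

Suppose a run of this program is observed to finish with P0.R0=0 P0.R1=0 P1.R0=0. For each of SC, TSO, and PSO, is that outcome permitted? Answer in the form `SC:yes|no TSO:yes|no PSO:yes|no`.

SC:no TSO:yes PSO:yes

outcome vector order: (P0.R0,P0.R1,P1.R0)
SC (4): 002; 022; 220; 222
TSO (6): 000; 002; 020; 022; 220; 222
PSO (6): 000; 002; 020; 022; 220; 222
target 000 ∈ {TSO,PSO}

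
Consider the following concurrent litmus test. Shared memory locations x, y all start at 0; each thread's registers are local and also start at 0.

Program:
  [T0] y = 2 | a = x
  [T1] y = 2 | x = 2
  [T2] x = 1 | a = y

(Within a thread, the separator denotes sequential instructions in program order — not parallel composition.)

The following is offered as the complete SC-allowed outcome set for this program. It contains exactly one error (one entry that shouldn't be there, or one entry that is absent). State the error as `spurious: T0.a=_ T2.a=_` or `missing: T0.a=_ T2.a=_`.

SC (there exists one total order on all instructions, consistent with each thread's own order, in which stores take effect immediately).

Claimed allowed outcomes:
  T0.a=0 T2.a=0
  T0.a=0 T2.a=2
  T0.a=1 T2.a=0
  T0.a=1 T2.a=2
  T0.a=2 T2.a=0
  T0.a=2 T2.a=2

spurious: T0.a=0 T2.a=0

outcome vector order: (T0.a,T2.a)
[SC] allowed = {<0 2> <1 0> <1 2> <2 0> <2 2>}
claimed∖SC = {<0 0>}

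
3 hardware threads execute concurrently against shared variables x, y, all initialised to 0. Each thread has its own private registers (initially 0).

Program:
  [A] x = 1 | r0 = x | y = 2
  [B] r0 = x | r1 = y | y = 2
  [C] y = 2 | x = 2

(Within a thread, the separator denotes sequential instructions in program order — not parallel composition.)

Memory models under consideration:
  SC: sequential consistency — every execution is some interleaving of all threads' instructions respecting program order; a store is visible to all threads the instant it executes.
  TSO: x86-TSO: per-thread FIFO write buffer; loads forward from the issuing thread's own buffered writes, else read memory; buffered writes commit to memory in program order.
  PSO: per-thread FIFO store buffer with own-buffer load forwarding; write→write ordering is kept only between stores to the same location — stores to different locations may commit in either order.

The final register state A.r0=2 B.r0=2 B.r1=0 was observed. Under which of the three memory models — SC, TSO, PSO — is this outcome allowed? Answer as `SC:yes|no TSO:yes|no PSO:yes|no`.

outcome vector order: (A.r0,B.r0,B.r1)
under SC → (1,0,0), (1,0,2), (1,1,0), (1,1,2), (1,2,2), (2,0,0), (2,0,2), (2,1,0), (2,1,2), (2,2,2)
under TSO → (1,0,0), (1,0,2), (1,1,0), (1,1,2), (1,2,2), (2,0,0), (2,0,2), (2,1,0), (2,1,2), (2,2,2)
under PSO → (1,0,0), (1,0,2), (1,1,0), (1,1,2), (1,2,0), (1,2,2), (2,0,0), (2,0,2), (2,1,0), (2,1,2), (2,2,0), (2,2,2)
target (2,2,0) ∈ {PSO}

SC:no TSO:no PSO:yes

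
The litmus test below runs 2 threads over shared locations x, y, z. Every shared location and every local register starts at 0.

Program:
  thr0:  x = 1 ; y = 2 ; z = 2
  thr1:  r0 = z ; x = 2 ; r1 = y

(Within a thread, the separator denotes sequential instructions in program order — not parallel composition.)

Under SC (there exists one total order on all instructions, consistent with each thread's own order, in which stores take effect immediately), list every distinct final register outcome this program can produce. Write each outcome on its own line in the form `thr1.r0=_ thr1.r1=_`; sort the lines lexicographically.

outcome vector order: (thr1.r0,thr1.r1)
|SC outcomes| = 3

thr1.r0=0 thr1.r1=0
thr1.r0=0 thr1.r1=2
thr1.r0=2 thr1.r1=2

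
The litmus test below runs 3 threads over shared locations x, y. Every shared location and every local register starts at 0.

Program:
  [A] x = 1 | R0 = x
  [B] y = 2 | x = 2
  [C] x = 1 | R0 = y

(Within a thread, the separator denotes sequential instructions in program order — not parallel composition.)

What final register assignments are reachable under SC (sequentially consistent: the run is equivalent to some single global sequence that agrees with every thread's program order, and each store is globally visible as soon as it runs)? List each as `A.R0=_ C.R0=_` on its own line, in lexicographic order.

A.R0=1 C.R0=0
A.R0=1 C.R0=2
A.R0=2 C.R0=0
A.R0=2 C.R0=2

outcome vector order: (A.R0,C.R0)
|SC outcomes| = 4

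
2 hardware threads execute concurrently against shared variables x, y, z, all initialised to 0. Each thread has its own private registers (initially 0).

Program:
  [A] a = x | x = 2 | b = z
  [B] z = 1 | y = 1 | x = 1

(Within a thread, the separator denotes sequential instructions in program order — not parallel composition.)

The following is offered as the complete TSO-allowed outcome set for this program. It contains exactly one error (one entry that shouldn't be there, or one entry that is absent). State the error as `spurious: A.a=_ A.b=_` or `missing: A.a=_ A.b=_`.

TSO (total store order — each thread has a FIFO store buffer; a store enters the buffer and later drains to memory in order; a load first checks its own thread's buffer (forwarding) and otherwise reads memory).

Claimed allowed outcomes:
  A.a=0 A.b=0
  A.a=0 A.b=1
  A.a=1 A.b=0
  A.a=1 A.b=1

spurious: A.a=1 A.b=0

outcome vector order: (A.a,A.b)
[TSO] allowed = {0/0; 0/1; 1/1}
claimed∖TSO = {1/0}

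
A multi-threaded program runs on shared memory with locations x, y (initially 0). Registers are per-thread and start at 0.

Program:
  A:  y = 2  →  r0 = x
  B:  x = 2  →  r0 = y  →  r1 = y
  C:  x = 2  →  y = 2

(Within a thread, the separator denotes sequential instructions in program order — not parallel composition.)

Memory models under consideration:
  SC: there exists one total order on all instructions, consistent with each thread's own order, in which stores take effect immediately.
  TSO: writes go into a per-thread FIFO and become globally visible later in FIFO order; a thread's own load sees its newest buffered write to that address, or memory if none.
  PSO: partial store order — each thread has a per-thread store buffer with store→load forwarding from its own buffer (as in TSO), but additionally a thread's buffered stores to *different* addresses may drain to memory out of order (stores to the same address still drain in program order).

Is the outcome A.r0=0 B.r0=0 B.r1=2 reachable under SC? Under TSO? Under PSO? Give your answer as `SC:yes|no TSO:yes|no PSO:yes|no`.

SC:no TSO:yes PSO:yes

outcome vector order: (A.r0,B.r0,B.r1)
SC (4): (0,2,2), (2,0,0), (2,0,2), (2,2,2)
TSO (6): (0,0,0), (0,0,2), (0,2,2), (2,0,0), (2,0,2), (2,2,2)
PSO (6): (0,0,0), (0,0,2), (0,2,2), (2,0,0), (2,0,2), (2,2,2)
target (0,0,2) ∈ {TSO,PSO}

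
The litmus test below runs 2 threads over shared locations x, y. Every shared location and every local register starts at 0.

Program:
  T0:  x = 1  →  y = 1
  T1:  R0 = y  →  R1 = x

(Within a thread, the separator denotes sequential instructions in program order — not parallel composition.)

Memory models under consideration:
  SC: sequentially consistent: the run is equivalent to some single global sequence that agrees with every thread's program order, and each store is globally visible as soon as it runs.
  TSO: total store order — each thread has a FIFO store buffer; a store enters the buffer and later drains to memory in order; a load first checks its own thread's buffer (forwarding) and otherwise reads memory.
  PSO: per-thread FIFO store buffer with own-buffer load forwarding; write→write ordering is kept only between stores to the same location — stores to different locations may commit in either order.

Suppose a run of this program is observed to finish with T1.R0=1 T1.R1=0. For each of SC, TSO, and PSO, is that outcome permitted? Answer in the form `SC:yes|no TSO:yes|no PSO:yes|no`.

SC:no TSO:no PSO:yes

outcome vector order: (T1.R0,T1.R1)
SC (3): 00 01 11
TSO (3): 00 01 11
PSO (4): 00 01 10 11
target 10 ∈ {PSO}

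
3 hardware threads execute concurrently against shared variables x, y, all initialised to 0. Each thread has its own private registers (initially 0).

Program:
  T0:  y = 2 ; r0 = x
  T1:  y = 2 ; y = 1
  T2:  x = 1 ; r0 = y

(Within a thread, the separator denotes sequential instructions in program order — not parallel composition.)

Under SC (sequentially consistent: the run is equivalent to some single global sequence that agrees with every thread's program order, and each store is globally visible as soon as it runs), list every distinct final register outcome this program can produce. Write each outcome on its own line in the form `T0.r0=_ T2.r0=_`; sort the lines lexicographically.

outcome vector order: (T0.r0,T2.r0)
|SC outcomes| = 5

T0.r0=0 T2.r0=1
T0.r0=0 T2.r0=2
T0.r0=1 T2.r0=0
T0.r0=1 T2.r0=1
T0.r0=1 T2.r0=2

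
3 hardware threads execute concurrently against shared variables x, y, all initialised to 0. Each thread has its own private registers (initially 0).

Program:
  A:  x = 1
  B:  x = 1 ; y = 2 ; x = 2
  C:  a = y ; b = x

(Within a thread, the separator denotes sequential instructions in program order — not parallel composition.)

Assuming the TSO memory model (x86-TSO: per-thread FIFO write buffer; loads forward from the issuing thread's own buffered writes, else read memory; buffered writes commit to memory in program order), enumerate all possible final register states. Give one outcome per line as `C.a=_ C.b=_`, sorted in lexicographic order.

outcome vector order: (C.a,C.b)
|TSO outcomes| = 5

C.a=0 C.b=0
C.a=0 C.b=1
C.a=0 C.b=2
C.a=2 C.b=1
C.a=2 C.b=2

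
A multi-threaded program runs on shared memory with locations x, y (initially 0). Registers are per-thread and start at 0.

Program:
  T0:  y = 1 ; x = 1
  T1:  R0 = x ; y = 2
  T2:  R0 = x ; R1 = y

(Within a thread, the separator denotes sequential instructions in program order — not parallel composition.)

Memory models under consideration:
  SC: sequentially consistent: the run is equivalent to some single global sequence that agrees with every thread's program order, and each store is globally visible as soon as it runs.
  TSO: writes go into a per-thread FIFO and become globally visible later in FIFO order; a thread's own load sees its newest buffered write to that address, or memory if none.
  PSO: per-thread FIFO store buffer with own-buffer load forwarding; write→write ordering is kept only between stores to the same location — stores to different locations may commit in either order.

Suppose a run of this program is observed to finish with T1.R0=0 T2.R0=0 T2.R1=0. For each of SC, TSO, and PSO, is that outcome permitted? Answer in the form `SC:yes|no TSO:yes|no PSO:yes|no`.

SC:yes TSO:yes PSO:yes

outcome vector order: (T1.R0,T2.R0,T2.R1)
SC: 10 outcomes — {<0 0 0>, <0 0 1>, <0 0 2>, <0 1 1>, <0 1 2>, <1 0 0>, <1 0 1>, <1 0 2>, <1 1 1>, <1 1 2>}
TSO: 10 outcomes — {<0 0 0>, <0 0 1>, <0 0 2>, <0 1 1>, <0 1 2>, <1 0 0>, <1 0 1>, <1 0 2>, <1 1 1>, <1 1 2>}
PSO: 12 outcomes — {<0 0 0>, <0 0 1>, <0 0 2>, <0 1 0>, <0 1 1>, <0 1 2>, <1 0 0>, <1 0 1>, <1 0 2>, <1 1 0>, <1 1 1>, <1 1 2>}
target <0 0 0> ∈ {SC,TSO,PSO}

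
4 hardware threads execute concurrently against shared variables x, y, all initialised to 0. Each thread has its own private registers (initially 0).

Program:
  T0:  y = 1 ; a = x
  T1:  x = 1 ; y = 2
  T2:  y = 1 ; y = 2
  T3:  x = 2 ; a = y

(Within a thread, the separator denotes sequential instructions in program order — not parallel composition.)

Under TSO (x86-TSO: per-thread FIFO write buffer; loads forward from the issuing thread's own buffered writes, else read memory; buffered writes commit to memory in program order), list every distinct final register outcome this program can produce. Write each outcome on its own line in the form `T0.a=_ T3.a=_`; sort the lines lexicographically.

T0.a=0 T3.a=0
T0.a=0 T3.a=1
T0.a=0 T3.a=2
T0.a=1 T3.a=0
T0.a=1 T3.a=1
T0.a=1 T3.a=2
T0.a=2 T3.a=0
T0.a=2 T3.a=1
T0.a=2 T3.a=2

outcome vector order: (T0.a,T3.a)
|TSO outcomes| = 9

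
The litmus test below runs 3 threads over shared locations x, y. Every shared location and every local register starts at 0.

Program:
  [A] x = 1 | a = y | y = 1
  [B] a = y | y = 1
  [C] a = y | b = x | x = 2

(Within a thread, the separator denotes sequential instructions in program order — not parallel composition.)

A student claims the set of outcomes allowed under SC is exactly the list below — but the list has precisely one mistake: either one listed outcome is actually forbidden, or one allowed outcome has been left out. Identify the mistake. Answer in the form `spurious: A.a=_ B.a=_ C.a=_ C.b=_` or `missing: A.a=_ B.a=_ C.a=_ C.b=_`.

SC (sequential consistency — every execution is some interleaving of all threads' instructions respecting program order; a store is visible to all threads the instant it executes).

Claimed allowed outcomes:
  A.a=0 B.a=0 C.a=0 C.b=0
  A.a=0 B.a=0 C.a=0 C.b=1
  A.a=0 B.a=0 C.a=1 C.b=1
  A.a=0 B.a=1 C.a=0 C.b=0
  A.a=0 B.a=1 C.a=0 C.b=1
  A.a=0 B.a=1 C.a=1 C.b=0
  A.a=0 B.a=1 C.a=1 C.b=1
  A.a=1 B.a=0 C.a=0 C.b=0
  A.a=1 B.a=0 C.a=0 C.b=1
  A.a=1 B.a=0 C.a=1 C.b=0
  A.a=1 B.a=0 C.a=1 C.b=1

outcome vector order: (A.a,B.a,C.a,C.b)
SC: 10 outcomes — {<0 0 0 0>, <0 0 0 1>, <0 0 1 1>, <0 1 0 0>, <0 1 0 1>, <0 1 1 1>, <1 0 0 0>, <1 0 0 1>, <1 0 1 0>, <1 0 1 1>}
claimed∖SC = {<0 1 1 0>}

spurious: A.a=0 B.a=1 C.a=1 C.b=0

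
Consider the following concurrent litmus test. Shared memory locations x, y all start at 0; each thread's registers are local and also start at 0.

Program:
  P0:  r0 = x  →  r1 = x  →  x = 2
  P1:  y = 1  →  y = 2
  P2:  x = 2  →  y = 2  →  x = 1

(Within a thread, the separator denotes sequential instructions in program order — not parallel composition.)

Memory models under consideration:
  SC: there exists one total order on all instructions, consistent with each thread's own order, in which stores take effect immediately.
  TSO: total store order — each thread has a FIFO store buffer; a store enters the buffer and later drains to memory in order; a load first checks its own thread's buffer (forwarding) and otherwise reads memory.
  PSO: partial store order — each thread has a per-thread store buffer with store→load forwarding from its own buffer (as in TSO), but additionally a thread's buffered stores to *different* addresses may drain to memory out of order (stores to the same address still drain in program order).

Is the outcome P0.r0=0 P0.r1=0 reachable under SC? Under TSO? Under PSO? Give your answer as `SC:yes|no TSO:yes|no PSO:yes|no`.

outcome vector order: (P0.r0,P0.r1)
SC: 6 outcomes — {(0,0) (0,1) (0,2) (1,1) (2,1) (2,2)}
TSO: 6 outcomes — {(0,0) (0,1) (0,2) (1,1) (2,1) (2,2)}
PSO: 6 outcomes — {(0,0) (0,1) (0,2) (1,1) (2,1) (2,2)}
target (0,0) ∈ {SC,TSO,PSO}

SC:yes TSO:yes PSO:yes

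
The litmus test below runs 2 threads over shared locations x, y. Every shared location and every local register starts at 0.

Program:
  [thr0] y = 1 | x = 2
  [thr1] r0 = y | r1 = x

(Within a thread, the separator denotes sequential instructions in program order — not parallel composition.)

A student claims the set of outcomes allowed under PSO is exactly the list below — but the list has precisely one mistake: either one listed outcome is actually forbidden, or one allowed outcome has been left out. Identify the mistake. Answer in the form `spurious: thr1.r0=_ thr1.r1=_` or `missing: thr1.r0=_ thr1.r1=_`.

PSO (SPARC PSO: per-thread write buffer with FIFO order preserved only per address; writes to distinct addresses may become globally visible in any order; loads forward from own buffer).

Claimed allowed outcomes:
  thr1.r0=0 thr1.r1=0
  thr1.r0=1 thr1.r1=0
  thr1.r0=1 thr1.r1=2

missing: thr1.r0=0 thr1.r1=2

outcome vector order: (thr1.r0,thr1.r1)
[PSO] allowed = {(0,0); (0,2); (1,0); (1,2)}
PSO∖claimed = {(0,2)}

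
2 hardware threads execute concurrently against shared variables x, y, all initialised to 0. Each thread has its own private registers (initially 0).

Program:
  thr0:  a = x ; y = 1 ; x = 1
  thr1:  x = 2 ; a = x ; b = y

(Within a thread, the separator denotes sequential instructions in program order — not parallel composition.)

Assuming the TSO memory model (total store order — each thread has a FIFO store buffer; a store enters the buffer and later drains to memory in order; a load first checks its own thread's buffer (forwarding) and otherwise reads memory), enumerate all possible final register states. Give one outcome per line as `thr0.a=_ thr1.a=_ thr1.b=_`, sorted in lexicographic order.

outcome vector order: (thr0.a,thr1.a,thr1.b)
|TSO outcomes| = 6

thr0.a=0 thr1.a=1 thr1.b=1
thr0.a=0 thr1.a=2 thr1.b=0
thr0.a=0 thr1.a=2 thr1.b=1
thr0.a=2 thr1.a=1 thr1.b=1
thr0.a=2 thr1.a=2 thr1.b=0
thr0.a=2 thr1.a=2 thr1.b=1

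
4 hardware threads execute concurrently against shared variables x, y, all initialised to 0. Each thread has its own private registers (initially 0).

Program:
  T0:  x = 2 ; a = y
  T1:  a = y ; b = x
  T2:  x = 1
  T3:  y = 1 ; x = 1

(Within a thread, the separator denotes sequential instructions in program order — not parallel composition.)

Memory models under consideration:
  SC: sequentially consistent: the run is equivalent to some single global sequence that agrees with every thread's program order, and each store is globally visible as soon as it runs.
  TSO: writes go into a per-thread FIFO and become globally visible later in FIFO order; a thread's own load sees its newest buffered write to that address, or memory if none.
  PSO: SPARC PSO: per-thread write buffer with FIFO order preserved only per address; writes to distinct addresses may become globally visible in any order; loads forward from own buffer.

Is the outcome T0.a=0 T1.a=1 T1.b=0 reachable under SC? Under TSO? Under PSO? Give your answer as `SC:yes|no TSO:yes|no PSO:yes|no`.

SC:no TSO:yes PSO:yes

outcome vector order: (T0.a,T1.a,T1.b)
SC (11): 0/0/0, 0/0/1, 0/0/2, 0/1/1, 0/1/2, 1/0/0, 1/0/1, 1/0/2, 1/1/0, 1/1/1, 1/1/2
TSO (12): 0/0/0, 0/0/1, 0/0/2, 0/1/0, 0/1/1, 0/1/2, 1/0/0, 1/0/1, 1/0/2, 1/1/0, 1/1/1, 1/1/2
PSO (12): 0/0/0, 0/0/1, 0/0/2, 0/1/0, 0/1/1, 0/1/2, 1/0/0, 1/0/1, 1/0/2, 1/1/0, 1/1/1, 1/1/2
target 0/1/0 ∈ {TSO,PSO}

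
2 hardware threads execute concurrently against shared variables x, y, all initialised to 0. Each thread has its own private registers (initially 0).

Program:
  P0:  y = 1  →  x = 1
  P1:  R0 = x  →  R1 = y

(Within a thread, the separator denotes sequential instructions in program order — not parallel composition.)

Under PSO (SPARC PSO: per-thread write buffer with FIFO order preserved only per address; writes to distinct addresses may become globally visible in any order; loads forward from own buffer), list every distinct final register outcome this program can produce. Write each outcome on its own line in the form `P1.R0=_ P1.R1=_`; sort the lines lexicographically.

P1.R0=0 P1.R1=0
P1.R0=0 P1.R1=1
P1.R0=1 P1.R1=0
P1.R0=1 P1.R1=1

outcome vector order: (P1.R0,P1.R1)
|PSO outcomes| = 4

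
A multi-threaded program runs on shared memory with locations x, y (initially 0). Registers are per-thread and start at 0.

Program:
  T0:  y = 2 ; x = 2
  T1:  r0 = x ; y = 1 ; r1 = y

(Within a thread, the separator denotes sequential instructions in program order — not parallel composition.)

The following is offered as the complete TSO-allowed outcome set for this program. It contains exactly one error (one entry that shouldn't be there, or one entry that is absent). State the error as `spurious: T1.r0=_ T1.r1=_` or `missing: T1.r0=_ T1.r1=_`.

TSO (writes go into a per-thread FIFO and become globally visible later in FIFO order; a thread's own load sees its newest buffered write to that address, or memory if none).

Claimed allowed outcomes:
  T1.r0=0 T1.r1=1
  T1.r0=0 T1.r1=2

outcome vector order: (T1.r0,T1.r1)
under TSO → 01 02 21
TSO∖claimed = {21}

missing: T1.r0=2 T1.r1=1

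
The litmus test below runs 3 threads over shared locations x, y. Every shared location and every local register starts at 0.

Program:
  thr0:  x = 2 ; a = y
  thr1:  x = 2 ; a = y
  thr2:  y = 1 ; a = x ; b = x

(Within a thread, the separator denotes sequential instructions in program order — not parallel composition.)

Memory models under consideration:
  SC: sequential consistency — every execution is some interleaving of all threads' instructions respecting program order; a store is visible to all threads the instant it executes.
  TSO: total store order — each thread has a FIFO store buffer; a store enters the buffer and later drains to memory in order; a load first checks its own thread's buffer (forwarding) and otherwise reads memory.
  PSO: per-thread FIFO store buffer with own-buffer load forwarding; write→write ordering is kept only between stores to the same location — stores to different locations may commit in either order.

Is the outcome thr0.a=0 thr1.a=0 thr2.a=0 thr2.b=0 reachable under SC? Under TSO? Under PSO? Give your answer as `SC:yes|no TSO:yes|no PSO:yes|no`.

SC:no TSO:yes PSO:yes

outcome vector order: (thr0.a,thr1.a,thr2.a,thr2.b)
SC: 6 outcomes — {0/0/2/2; 0/1/2/2; 1/0/2/2; 1/1/0/0; 1/1/0/2; 1/1/2/2}
TSO: 12 outcomes — {0/0/0/0; 0/0/0/2; 0/0/2/2; 0/1/0/0; 0/1/0/2; 0/1/2/2; 1/0/0/0; 1/0/0/2; 1/0/2/2; 1/1/0/0; 1/1/0/2; 1/1/2/2}
PSO: 12 outcomes — {0/0/0/0; 0/0/0/2; 0/0/2/2; 0/1/0/0; 0/1/0/2; 0/1/2/2; 1/0/0/0; 1/0/0/2; 1/0/2/2; 1/1/0/0; 1/1/0/2; 1/1/2/2}
target 0/0/0/0 ∈ {TSO,PSO}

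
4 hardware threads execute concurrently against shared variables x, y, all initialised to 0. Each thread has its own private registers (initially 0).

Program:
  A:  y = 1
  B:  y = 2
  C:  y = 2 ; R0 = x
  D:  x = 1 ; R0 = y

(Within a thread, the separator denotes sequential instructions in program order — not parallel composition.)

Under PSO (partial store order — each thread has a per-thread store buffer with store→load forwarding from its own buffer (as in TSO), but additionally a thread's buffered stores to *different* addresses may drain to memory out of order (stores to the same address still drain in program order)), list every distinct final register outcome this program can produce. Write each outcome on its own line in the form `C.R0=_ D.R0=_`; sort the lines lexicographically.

C.R0=0 D.R0=0
C.R0=0 D.R0=1
C.R0=0 D.R0=2
C.R0=1 D.R0=0
C.R0=1 D.R0=1
C.R0=1 D.R0=2

outcome vector order: (C.R0,D.R0)
|PSO outcomes| = 6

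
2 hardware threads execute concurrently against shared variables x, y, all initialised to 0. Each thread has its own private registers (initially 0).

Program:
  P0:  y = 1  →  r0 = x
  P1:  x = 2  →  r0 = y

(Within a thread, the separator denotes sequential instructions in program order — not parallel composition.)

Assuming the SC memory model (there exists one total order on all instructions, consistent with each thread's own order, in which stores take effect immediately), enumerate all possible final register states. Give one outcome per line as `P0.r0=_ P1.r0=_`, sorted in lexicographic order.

P0.r0=0 P1.r0=1
P0.r0=2 P1.r0=0
P0.r0=2 P1.r0=1

outcome vector order: (P0.r0,P1.r0)
|SC outcomes| = 3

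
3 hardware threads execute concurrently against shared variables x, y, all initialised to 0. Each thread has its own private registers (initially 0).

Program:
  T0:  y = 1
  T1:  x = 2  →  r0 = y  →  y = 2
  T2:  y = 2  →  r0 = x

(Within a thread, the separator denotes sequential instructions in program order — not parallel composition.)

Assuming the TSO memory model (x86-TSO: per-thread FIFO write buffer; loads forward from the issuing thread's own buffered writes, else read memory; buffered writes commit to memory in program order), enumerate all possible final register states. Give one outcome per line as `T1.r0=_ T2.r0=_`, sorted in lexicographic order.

T1.r0=0 T2.r0=0
T1.r0=0 T2.r0=2
T1.r0=1 T2.r0=0
T1.r0=1 T2.r0=2
T1.r0=2 T2.r0=0
T1.r0=2 T2.r0=2

outcome vector order: (T1.r0,T2.r0)
|TSO outcomes| = 6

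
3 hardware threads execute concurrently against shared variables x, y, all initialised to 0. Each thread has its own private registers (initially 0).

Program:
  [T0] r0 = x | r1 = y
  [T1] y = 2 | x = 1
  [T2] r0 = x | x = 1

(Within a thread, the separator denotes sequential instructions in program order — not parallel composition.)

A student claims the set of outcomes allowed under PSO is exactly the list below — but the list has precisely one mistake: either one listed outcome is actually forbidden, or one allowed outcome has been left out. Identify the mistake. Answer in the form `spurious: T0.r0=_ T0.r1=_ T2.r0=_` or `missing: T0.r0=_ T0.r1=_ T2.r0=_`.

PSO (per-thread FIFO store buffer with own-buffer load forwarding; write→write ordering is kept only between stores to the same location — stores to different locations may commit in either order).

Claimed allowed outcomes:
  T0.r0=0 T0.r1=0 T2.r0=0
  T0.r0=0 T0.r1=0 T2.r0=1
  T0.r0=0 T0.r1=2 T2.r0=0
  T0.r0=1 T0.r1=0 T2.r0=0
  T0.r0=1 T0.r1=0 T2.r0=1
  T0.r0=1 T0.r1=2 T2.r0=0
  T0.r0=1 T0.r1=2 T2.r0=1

missing: T0.r0=0 T0.r1=2 T2.r0=1

outcome vector order: (T0.r0,T0.r1,T2.r0)
PSO (8): <0 0 0>, <0 0 1>, <0 2 0>, <0 2 1>, <1 0 0>, <1 0 1>, <1 2 0>, <1 2 1>
PSO∖claimed = {<0 2 1>}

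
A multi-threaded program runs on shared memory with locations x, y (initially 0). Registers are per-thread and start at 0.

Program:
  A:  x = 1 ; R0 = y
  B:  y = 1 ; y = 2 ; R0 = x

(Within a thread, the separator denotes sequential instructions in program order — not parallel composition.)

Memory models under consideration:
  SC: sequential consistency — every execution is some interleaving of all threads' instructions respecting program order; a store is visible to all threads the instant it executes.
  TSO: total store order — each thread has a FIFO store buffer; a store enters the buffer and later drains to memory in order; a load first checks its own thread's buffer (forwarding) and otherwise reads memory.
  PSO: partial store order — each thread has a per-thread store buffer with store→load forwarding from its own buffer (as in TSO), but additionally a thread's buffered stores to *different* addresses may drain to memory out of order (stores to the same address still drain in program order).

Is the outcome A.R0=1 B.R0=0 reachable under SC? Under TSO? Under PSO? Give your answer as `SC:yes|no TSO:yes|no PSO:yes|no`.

SC:no TSO:yes PSO:yes

outcome vector order: (A.R0,B.R0)
under SC → (0,1); (1,1); (2,0); (2,1)
under TSO → (0,0); (0,1); (1,0); (1,1); (2,0); (2,1)
under PSO → (0,0); (0,1); (1,0); (1,1); (2,0); (2,1)
target (1,0) ∈ {TSO,PSO}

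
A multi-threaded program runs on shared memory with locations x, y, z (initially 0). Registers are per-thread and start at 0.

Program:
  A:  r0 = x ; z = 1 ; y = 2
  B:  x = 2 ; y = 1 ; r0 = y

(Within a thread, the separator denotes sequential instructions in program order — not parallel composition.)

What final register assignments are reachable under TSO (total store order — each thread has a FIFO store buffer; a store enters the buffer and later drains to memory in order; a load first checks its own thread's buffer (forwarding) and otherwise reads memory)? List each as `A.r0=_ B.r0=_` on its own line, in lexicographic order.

A.r0=0 B.r0=1
A.r0=0 B.r0=2
A.r0=2 B.r0=1
A.r0=2 B.r0=2

outcome vector order: (A.r0,B.r0)
|TSO outcomes| = 4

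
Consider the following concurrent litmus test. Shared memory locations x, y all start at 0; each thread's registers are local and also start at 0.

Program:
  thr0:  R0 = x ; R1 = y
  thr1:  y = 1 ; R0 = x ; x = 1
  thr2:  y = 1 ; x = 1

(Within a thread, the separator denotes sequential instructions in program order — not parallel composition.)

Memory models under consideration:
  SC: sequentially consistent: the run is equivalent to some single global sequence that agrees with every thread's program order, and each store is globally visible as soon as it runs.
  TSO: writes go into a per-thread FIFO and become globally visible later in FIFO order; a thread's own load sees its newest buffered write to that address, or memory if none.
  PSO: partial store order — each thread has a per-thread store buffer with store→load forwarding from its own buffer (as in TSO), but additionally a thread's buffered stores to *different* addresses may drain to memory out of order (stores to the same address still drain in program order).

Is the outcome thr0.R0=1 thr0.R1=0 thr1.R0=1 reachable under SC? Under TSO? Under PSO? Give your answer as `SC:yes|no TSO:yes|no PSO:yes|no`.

outcome vector order: (thr0.R0,thr0.R1,thr1.R0)
[SC] allowed = {(0,0,0); (0,0,1); (0,1,0); (0,1,1); (1,1,0); (1,1,1)}
[TSO] allowed = {(0,0,0); (0,0,1); (0,1,0); (0,1,1); (1,1,0); (1,1,1)}
[PSO] allowed = {(0,0,0); (0,0,1); (0,1,0); (0,1,1); (1,0,0); (1,0,1); (1,1,0); (1,1,1)}
target (1,0,1) ∈ {PSO}

SC:no TSO:no PSO:yes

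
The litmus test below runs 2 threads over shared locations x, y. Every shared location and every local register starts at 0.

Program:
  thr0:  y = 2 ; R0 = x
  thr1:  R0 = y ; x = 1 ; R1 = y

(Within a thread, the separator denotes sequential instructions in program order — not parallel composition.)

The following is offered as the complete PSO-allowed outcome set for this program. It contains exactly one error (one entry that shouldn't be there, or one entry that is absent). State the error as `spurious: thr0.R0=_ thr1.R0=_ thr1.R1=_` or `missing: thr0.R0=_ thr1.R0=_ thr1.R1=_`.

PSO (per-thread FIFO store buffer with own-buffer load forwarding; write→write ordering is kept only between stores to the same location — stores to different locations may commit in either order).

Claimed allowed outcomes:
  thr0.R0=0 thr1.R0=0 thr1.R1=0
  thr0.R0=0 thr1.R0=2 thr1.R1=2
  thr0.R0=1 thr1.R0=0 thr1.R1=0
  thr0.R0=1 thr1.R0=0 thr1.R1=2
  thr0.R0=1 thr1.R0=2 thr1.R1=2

outcome vector order: (thr0.R0,thr1.R0,thr1.R1)
PSO (6): (0,0,0); (0,0,2); (0,2,2); (1,0,0); (1,0,2); (1,2,2)
PSO∖claimed = {(0,0,2)}

missing: thr0.R0=0 thr1.R0=0 thr1.R1=2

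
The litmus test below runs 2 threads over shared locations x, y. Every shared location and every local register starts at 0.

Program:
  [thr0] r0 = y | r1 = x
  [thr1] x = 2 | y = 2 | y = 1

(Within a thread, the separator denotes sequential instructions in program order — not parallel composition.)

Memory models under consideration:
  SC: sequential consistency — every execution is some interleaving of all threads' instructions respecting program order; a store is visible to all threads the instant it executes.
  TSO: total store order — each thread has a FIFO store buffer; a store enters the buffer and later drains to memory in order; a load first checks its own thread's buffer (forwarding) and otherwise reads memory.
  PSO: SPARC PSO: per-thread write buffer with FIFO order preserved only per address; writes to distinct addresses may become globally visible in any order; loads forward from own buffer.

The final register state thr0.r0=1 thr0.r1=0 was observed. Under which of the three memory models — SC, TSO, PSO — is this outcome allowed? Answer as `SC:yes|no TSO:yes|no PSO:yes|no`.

SC:no TSO:no PSO:yes

outcome vector order: (thr0.r0,thr0.r1)
under SC → 00; 02; 12; 22
under TSO → 00; 02; 12; 22
under PSO → 00; 02; 10; 12; 20; 22
target 10 ∈ {PSO}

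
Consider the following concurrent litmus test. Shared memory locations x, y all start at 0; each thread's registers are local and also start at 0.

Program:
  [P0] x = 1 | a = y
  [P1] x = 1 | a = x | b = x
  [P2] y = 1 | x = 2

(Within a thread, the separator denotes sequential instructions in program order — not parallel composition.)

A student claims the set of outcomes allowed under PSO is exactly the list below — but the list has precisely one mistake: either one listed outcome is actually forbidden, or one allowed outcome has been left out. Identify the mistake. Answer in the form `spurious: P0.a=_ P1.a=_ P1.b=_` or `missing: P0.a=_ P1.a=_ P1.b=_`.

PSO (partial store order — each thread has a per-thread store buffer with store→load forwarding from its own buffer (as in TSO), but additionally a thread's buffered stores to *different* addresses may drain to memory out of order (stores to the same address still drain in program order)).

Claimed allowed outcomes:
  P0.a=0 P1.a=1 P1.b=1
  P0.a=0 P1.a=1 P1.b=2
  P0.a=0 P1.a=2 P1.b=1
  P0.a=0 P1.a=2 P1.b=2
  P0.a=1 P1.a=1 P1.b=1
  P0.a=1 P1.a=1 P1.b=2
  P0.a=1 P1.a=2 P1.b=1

missing: P0.a=1 P1.a=2 P1.b=2

outcome vector order: (P0.a,P1.a,P1.b)
PSO: 8 outcomes — {(0,1,1) (0,1,2) (0,2,1) (0,2,2) (1,1,1) (1,1,2) (1,2,1) (1,2,2)}
PSO∖claimed = {(1,2,2)}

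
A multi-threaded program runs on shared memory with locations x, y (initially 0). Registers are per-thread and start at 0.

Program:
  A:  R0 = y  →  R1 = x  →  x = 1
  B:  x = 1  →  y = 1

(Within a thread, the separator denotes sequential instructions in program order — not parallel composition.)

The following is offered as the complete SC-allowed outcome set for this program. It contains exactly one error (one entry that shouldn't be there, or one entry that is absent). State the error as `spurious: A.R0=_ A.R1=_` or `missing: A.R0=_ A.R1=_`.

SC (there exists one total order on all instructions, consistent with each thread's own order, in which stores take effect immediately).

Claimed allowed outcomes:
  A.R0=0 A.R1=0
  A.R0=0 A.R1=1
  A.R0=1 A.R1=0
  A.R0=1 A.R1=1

spurious: A.R0=1 A.R1=0

outcome vector order: (A.R0,A.R1)
under SC → 00 01 11
claimed∖SC = {10}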